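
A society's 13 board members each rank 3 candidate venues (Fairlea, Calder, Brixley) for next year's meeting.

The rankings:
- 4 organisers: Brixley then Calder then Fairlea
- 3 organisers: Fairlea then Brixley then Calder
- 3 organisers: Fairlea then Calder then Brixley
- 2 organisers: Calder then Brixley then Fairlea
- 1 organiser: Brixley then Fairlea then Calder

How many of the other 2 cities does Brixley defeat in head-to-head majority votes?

2

Brixley against each rival (13 organisers):
Brixley–Fairlea: Brixley 7–6.
Brixley vs Calder: 8 to 5, Brixley.
Brixley beats Fairlea, Calder — 2 pairwise wins.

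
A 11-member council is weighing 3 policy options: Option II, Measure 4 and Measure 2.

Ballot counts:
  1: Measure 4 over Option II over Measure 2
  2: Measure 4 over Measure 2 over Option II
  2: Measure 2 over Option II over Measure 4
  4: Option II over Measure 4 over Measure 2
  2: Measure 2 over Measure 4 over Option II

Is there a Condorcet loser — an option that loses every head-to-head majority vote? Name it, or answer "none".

none

Pairwise majorities:
Option II–Measure 4: Option II 6–5.
Option II vs Measure 2: Measure 2 wins 6–5.
Measure 4–Measure 2: Measure 4 7–4.
No option is winless: Option II beats Measure 4; Measure 4 beats Measure 2; Measure 2 beats Option II. There is no Condorcet loser.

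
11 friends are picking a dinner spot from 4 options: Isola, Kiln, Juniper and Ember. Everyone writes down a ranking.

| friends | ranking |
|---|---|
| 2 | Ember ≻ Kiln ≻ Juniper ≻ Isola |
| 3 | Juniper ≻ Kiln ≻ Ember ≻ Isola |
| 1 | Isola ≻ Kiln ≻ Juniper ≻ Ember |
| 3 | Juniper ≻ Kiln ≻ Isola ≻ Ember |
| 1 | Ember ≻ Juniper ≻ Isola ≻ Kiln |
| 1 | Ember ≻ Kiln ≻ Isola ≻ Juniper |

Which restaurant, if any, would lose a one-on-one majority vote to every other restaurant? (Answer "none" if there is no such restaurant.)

Head-to-head results (11 friends):
Isola vs Kiln: Isola preferred on 1+1 = 2 ballots; Kiln wins 9–2.
Isola vs Juniper: Juniper wins 9–2.
Isola vs Ember: 1+3 = 4 for Isola, 7 for Ember — Ember by 7–4.
Kiln vs Juniper: 4 to 7, Juniper.
Kiln vs Ember: 3+1+3 = 7 for Kiln, 4 for Ember — Kiln by 7–4.
Juniper vs Ember: 7 to 4, Juniper.
Isola loses to every other restaurant — it is the Condorcet loser.

Isola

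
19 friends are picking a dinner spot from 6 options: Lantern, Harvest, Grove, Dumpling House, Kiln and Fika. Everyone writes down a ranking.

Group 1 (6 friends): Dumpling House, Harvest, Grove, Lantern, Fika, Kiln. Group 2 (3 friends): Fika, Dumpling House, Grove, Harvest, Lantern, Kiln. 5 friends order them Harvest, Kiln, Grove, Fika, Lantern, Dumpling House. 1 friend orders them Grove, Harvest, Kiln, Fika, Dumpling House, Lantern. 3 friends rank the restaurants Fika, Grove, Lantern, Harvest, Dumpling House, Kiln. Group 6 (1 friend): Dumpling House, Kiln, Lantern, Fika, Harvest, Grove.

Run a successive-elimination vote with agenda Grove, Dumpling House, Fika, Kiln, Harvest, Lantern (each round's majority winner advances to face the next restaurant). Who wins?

Harvest

Round 1: Grove vs Dumpling House — 9–10, Dumpling House advances.
Round 2: Dumpling House vs Fika — 7–12, Fika advances.
Round 3: Fika vs Kiln — 12–7, Fika advances.
Round 4: Fika vs Harvest — 7–12, Harvest advances.
Round 5: Harvest vs Lantern — 15–4, Harvest advances.
The agenda winner is Harvest.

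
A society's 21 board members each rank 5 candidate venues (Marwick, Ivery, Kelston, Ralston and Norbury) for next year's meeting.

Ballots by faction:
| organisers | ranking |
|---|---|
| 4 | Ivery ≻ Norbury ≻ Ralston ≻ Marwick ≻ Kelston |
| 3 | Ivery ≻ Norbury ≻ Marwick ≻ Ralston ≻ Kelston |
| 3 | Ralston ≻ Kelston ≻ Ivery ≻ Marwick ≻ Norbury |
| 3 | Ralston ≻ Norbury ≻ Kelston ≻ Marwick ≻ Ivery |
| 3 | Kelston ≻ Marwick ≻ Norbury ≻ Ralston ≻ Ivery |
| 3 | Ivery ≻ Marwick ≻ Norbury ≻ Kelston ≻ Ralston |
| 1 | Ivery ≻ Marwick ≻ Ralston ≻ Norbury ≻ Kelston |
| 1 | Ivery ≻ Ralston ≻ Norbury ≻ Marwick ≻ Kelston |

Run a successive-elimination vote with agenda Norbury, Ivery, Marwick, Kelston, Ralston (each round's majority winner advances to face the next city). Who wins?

Round 1: Norbury vs Ivery — 6–15, Ivery advances.
Round 2: Ivery vs Marwick — 15–6, Ivery advances.
Round 3: Ivery vs Kelston — 12–9, Ivery advances.
Round 4: Ivery vs Ralston — 12–9, Ivery advances.
The agenda winner is Ivery.

Ivery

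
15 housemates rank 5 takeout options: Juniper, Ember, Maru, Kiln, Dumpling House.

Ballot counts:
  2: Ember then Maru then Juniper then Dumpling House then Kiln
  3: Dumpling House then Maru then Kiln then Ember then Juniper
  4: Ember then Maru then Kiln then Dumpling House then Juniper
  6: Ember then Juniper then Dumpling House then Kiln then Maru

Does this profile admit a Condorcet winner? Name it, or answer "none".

Ember

Head-to-head results (15 friends):
Juniper vs Ember: 0 to 15, Ember.
Juniper vs Maru: Maru wins 9–6.
Juniper vs Kiln: Juniper wins 8–7.
Juniper vs Dumpling House: Juniper is ranked higher on 2+6 = 8 ballots, Dumpling House on 7. Juniper wins 8–7.
Ember vs Maru: Ember preferred on 2+4+6 = 12 ballots; Ember wins 12–3.
Ember vs Kiln: Ember wins 12–3.
Ember vs Dumpling House: Ember wins 12–3.
Maru vs Kiln: 9 to 6, Maru.
Maru vs Dumpling House: Maru is ranked higher on 2+4 = 6 ballots, Dumpling House on 9. Dumpling House wins 9–6.
Kiln vs Dumpling House: Kiln preferred on 4 ballots; Dumpling House wins 11–4.
Only Ember has no losses; Ember is the Condorcet winner.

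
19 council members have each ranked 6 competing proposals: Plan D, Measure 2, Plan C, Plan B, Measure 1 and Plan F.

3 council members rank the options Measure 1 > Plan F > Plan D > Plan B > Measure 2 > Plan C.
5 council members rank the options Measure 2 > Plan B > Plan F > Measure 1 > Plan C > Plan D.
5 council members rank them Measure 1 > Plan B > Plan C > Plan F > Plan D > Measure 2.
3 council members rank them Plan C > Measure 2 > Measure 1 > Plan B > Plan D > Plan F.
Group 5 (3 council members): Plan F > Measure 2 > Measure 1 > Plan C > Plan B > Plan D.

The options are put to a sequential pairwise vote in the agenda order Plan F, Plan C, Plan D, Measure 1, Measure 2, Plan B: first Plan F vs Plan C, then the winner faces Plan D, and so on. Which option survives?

Measure 2

Round 1: Plan F vs Plan C — 11–8, Plan F advances.
Round 2: Plan F vs Plan D — 16–3, Plan F advances.
Round 3: Plan F vs Measure 1 — 8–11, Measure 1 advances.
Round 4: Measure 1 vs Measure 2 — 8–11, Measure 2 advances.
Round 5: Measure 2 vs Plan B — 11–8, Measure 2 advances.
Measure 2 survives the agenda.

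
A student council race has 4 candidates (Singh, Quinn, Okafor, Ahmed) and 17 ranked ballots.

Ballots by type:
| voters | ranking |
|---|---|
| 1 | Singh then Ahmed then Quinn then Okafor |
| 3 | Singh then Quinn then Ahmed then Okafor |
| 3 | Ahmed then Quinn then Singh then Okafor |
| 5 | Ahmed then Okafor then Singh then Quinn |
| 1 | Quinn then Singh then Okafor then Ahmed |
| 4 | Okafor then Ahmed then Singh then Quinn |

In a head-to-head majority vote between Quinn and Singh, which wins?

Ballots ranking Quinn above Singh: 3 + 1 = 4.
Ballots ranking Singh above Quinn: 17 − 4 = 13.
Singh wins the head-to-head 13–4.

Singh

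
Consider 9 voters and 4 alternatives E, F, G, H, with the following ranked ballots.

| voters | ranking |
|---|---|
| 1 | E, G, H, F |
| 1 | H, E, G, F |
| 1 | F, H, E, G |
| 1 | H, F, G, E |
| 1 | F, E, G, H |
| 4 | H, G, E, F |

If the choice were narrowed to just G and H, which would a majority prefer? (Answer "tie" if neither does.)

H

Ballots ranking G above H: 1 + 1 = 2.
Ballots ranking H above G: 9 − 2 = 7.
H wins the head-to-head 7–2.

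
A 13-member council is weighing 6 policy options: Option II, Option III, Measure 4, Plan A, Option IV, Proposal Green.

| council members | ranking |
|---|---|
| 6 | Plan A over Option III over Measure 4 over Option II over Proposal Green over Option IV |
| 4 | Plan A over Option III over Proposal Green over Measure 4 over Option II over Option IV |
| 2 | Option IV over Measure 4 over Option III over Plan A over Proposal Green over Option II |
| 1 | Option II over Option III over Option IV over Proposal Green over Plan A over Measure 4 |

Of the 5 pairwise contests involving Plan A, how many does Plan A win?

5

Plan A against each rival (13 council members):
Plan A vs Option II: Plan A preferred on 6+4+2 = 12 ballots; Plan A wins 12–1.
Plan A vs Option III: Plan A, 10–3.
Plan A vs Measure 4: Plan A is ranked higher on 6+4+1 = 11 ballots, Measure 4 on 2. Plan A wins 11–2.
Plan A vs Option IV: Plan A is ranked higher on 6+4 = 10 ballots, Option IV on 3. Plan A wins 10–3.
Plan A vs Proposal Green: 12 to 1, Plan A.
Plan A beats Option II, Option III, Measure 4, Option IV, Proposal Green — 5 pairwise wins.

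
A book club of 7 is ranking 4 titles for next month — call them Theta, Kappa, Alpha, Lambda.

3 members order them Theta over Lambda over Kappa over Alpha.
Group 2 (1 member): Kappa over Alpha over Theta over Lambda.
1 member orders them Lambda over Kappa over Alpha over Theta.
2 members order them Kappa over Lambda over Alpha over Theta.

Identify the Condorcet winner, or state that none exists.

none

Pairwise majorities:
Theta vs Kappa: Theta is ranked higher on 3 ballots, Kappa on 4. Kappa wins 4–3.
Theta vs Alpha: 3 to 4, Alpha.
Theta vs Lambda: Theta preferred on 3+1 = 4 ballots; Theta wins 4–3.
Kappa vs Alpha: Kappa preferred on 3+1+1+2 = 7 ballots; Kappa wins 7–0.
Kappa vs Lambda: 3 to 4, Lambda.
Alpha vs Lambda: 1 for Alpha, 6 for Lambda — Lambda by 6–1.
No book is unbeaten: Theta loses to Kappa; Kappa loses to Lambda; Alpha loses to Kappa; Lambda loses to Theta. In particular Theta > Lambda > Kappa > Theta is a majority cycle — no Condorcet winner exists.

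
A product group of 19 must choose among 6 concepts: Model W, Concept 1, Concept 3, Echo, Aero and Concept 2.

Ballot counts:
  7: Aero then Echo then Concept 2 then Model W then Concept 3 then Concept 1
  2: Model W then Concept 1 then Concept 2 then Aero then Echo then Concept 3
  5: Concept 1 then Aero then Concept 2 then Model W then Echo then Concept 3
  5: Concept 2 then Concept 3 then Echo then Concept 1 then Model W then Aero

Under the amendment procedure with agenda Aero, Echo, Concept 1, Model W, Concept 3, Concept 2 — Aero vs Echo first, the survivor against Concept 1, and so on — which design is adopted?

Concept 2

Round 1: Aero vs Echo — 14–5, Aero advances.
Round 2: Aero vs Concept 1 — 7–12, Concept 1 advances.
Round 3: Concept 1 vs Model W — 10–9, Concept 1 advances.
Round 4: Concept 1 vs Concept 3 — 7–12, Concept 3 advances.
Round 5: Concept 3 vs Concept 2 — 0–19, Concept 2 advances.
The agenda winner is Concept 2.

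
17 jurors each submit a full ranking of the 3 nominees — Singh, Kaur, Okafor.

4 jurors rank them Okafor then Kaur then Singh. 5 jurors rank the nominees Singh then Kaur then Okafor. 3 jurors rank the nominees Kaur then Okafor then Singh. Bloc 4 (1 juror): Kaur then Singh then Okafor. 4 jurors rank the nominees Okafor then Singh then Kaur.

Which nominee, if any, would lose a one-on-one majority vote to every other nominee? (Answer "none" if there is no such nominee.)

none

Pairwise majorities:
Singh vs Kaur: Singh wins 9–8.
Singh vs Okafor: Okafor wins 11–6.
Kaur vs Okafor: 9 to 8, Kaur.
Each nominee has at least one pairwise win (Singh beats Kaur; Kaur beats Okafor; Okafor beats Singh) — no Condorcet loser.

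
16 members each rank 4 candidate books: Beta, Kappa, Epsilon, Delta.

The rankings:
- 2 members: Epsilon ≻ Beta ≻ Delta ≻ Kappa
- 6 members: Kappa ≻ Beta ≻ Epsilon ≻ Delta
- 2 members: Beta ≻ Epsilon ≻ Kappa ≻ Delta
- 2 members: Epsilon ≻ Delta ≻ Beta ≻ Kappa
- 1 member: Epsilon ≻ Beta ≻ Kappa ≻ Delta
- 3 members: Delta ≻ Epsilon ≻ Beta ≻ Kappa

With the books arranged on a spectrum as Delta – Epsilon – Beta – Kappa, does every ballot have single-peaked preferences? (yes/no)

yes

Axis positions: Delta=1, Epsilon=2, Beta=3, Kappa=4.
Bloc 1 (peak Epsilon at position 2): ranking walks positions 2-3-1-4, expanding outward from the peak — single-peaked.
Bloc 2 (peak Kappa at position 4): ranking walks positions 4-3-2-1, expanding outward from the peak — single-peaked.
Bloc 3 (peak Beta at position 3): ranking walks positions 3-2-4-1, expanding outward from the peak — single-peaked.
Bloc 4 (peak Epsilon at position 2): ranking walks positions 2-1-3-4, expanding outward from the peak — single-peaked.
Bloc 5 (peak Epsilon at position 2): ranking walks positions 2-3-4-1, expanding outward from the peak — single-peaked.
Bloc 6 (peak Delta at position 1): ranking walks positions 1-2-3-4, expanding outward from the peak — single-peaked.
Every ranking is single-peaked on this axis.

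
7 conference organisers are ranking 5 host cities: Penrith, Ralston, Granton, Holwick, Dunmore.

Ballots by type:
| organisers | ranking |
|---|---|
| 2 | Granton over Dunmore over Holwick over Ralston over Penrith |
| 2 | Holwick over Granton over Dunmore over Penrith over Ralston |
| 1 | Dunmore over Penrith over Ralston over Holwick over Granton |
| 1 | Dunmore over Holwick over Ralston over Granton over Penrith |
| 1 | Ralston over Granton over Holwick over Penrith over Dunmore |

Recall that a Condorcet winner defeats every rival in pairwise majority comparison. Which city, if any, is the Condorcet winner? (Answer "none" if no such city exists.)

Head-to-head results (7 organisers):
Penrith–Ralston: Ralston 4–3.
Penrith–Granton: Granton 6–1.
Penrith–Holwick: Holwick 6–1.
Penrith vs Dunmore: Dunmore wins 6–1.
Ralston vs Granton: Ralston is ranked higher on 1+1+1 = 3 ballots, Granton on 4. Granton wins 4–3.
Ralston vs Holwick: 2 to 5, Holwick.
Ralston vs Dunmore: Dunmore wins 6–1.
Granton vs Holwick: 3 to 4, Holwick.
Granton vs Dunmore: Granton wins 5–2.
Holwick vs Dunmore: 3 to 4, Dunmore.
No city is unbeaten: Penrith loses to Ralston; Ralston loses to Granton; Granton loses to Holwick; Holwick loses to Dunmore; Dunmore loses to Granton. In particular Granton → Dunmore → Holwick → Granton is a majority cycle — no Condorcet winner exists.

none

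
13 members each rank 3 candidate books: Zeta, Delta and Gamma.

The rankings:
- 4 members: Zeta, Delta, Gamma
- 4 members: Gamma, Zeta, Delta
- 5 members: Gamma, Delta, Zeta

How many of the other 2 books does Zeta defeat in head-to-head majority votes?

1

Zeta against each rival (13 members):
Zeta vs Delta: Zeta is ranked higher on 4+4 = 8 ballots, Delta on 5. Zeta wins 8–5.
Zeta vs Gamma: 4 for Zeta, 9 for Gamma — Gamma by 9–4.
Zeta beats Delta; loses to Gamma — 1 pairwise win.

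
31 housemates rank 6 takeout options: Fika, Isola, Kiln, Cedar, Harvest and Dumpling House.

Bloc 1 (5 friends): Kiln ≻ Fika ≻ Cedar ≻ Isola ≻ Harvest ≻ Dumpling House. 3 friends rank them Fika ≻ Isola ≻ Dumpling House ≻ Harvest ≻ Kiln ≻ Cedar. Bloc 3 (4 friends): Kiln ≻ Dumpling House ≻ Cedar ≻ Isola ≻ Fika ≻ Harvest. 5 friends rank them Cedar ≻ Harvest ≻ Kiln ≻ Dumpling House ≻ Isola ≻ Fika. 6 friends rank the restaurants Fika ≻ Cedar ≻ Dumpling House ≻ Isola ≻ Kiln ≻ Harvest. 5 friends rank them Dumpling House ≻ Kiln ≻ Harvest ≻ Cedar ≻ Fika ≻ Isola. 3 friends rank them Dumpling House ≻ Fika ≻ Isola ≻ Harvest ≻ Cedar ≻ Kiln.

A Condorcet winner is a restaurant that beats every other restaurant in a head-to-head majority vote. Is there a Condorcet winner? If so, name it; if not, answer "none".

none

Check each pair by majority over 31 ballots:
Fika vs Isola: Fika wins 22–9.
Fika–Kiln: Kiln 19–12.
Fika vs Cedar: Fika, 17–14.
Fika vs Harvest: Fika wins 21–10.
Fika–Dumpling House: Dumpling House 17–14.
Isola–Kiln: Kiln 19–12.
Isola vs Cedar: Cedar wins 25–6.
Isola–Harvest: Isola 21–10.
Isola vs Dumpling House: Dumpling House wins 23–8.
Kiln vs Cedar: Kiln wins 17–14.
Kiln vs Harvest: Kiln wins 20–11.
Kiln vs Dumpling House: Dumpling House wins 17–14.
Cedar–Harvest: Cedar 20–11.
Cedar–Dumpling House: Cedar 16–15.
Harvest–Dumpling House: Dumpling House 21–10.
No restaurant is unbeaten: Fika loses to Kiln; Isola loses to Fika; Kiln loses to Dumpling House; Cedar loses to Fika; Harvest loses to Fika; Dumpling House loses to Cedar. In particular Fika → Cedar → Dumpling House → Fika is a majority cycle — no Condorcet winner exists.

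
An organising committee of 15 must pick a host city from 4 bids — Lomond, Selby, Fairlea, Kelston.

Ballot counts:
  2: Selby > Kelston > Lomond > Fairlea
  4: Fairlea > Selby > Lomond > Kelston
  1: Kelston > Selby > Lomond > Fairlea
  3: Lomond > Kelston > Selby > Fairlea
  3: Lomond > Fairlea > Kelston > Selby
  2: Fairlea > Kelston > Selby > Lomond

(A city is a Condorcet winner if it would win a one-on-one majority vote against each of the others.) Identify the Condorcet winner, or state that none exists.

Head-to-head results (15 organisers):
Lomond–Selby: Selby 9–6.
Lomond–Fairlea: Lomond 9–6.
Lomond–Kelston: Lomond 10–5.
Selby vs Fairlea: Selby preferred on 2+1+3 = 6 ballots; Fairlea wins 9–6.
Selby vs Kelston: 6 to 9, Kelston.
Fairlea vs Kelston: Fairlea preferred on 4+3+2 = 9 ballots; Fairlea wins 9–6.
Every city loses at least once (Lomond loses to Selby; Selby loses to Fairlea; Fairlea loses to Lomond; Kelston loses to Lomond). The majority relation contains the cycle Lomond beats Fairlea beats Selby beats Lomond, so there is no Condorcet winner.

none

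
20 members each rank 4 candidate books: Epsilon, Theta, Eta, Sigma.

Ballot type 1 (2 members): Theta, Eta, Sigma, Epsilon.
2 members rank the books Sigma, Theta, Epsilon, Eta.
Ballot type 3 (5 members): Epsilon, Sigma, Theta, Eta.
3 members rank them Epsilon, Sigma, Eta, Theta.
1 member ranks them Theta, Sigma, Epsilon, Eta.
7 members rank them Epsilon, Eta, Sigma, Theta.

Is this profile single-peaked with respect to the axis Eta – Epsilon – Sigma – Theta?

no

Axis positions: Eta=1, Epsilon=2, Sigma=3, Theta=4.
Ballot type 1: ranking walks positions 4-1-3-2; Eta is ranked above Sigma even though Sigma lies between Eta and the peak Theta on the axis — preferences dip and rise again. Not single-peaked.
Ballot type 2 (peak Sigma at position 3): ranking walks positions 3-4-2-1, expanding outward from the peak — single-peaked.
Ballot type 3 (peak Epsilon at position 2): ranking walks positions 2-3-4-1, expanding outward from the peak — single-peaked.
Ballot type 4 (peak Epsilon at position 2): ranking walks positions 2-3-1-4, expanding outward from the peak — single-peaked.
Ballot type 5 (peak Theta at position 4): ranking walks positions 4-3-2-1, expanding outward from the peak — single-peaked.
Ballot type 6 (peak Epsilon at position 2): ranking walks positions 2-1-3-4, expanding outward from the peak — single-peaked.
Ballot type 1 violates single-peakedness, so the profile is not single-peaked on this axis.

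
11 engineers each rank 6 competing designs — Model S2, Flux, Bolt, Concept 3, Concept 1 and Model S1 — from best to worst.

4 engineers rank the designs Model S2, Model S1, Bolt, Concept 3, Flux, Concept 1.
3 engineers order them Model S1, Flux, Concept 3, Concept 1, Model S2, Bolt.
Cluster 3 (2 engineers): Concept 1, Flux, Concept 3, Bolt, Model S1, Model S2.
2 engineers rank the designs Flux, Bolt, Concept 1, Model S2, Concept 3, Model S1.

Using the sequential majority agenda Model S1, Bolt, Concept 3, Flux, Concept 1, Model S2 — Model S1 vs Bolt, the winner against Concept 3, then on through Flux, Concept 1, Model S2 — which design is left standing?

Round 1: Model S1 vs Bolt — 7–4, Model S1 advances.
Round 2: Model S1 vs Concept 3 — 7–4, Model S1 advances.
Round 3: Model S1 vs Flux — 7–4, Model S1 advances.
Round 4: Model S1 vs Concept 1 — 7–4, Model S1 advances.
Round 5: Model S1 vs Model S2 — 5–6, Model S2 advances.
Model S2 survives the agenda.

Model S2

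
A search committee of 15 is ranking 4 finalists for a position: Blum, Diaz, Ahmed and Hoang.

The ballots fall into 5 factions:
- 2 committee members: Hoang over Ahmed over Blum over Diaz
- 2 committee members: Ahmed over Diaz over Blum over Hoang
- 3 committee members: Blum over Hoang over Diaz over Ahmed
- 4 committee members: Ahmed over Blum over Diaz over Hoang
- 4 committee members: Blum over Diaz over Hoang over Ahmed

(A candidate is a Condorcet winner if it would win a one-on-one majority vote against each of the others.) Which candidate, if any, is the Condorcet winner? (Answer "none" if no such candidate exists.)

Head-to-head results (15 committee members):
Blum vs Diaz: Blum preferred on 2+3+4+4 = 13 ballots; Blum wins 13–2.
Blum vs Ahmed: 3+4 = 7 for Blum, 8 for Ahmed — Ahmed by 8–7.
Blum vs Hoang: 2+3+4+4 = 13 for Blum, 2 for Hoang — Blum by 13–2.
Diaz vs Ahmed: Diaz preferred on 3+4 = 7 ballots; Ahmed wins 8–7.
Diaz vs Hoang: Diaz preferred on 2+4+4 = 10 ballots; Diaz wins 10–5.
Ahmed vs Hoang: Ahmed preferred on 2+4 = 6 ballots; Hoang wins 9–6.
Every candidate loses at least once (Blum loses to Ahmed; Diaz loses to Blum; Ahmed loses to Hoang; Hoang loses to Blum). The majority relation contains the cycle Blum > Hoang > Ahmed > Blum, so there is no Condorcet winner.

none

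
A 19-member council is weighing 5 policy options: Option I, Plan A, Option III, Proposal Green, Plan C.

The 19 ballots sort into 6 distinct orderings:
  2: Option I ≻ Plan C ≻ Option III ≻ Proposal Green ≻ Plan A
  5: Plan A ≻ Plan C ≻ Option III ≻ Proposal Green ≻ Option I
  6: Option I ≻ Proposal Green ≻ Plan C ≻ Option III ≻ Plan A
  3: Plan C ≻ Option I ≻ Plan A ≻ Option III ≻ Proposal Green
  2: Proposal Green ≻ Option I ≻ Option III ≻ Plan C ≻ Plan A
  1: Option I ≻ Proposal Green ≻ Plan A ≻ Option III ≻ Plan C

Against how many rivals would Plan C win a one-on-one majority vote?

3

Plan C against each rival (19 council members):
Plan C vs Option I: Option I wins 11–8.
Plan C vs Plan A: 13 to 6, Plan C.
Plan C–Option III: Plan C 16–3.
Plan C vs Proposal Green: Plan C, 10–9.
Plan C beats Plan A, Option III, Proposal Green; loses to Option I — 3 pairwise wins.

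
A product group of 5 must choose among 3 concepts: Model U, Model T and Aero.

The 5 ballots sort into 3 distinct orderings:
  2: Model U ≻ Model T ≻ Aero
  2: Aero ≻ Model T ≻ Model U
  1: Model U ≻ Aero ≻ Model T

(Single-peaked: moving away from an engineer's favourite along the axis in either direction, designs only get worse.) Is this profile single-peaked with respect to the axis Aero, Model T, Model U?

no

Axis positions: Aero=1, Model T=2, Model U=3.
Faction 1 (peak Model U at position 3): ranking walks positions 3-2-1, expanding outward from the peak — single-peaked.
Faction 2 (peak Aero at position 1): ranking walks positions 1-2-3, expanding outward from the peak — single-peaked.
Faction 3: ranking walks positions 3-1-2; Aero is ranked above Model T even though Model T lies between Aero and the peak Model U on the axis — preferences dip and rise again. Not single-peaked.
Faction 3 violates single-peakedness, so the profile is not single-peaked on this axis.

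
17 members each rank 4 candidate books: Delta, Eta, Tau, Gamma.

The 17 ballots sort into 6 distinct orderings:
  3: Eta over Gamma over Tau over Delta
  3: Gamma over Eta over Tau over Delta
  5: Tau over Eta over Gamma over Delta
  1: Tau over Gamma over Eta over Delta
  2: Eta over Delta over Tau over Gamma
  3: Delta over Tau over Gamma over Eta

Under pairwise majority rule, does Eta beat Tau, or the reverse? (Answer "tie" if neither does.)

Tau

Ballots ranking Eta above Tau: 3 + 3 + 2 = 8.
Ballots ranking Tau above Eta: 17 − 8 = 9.
Tau wins the head-to-head 9–8.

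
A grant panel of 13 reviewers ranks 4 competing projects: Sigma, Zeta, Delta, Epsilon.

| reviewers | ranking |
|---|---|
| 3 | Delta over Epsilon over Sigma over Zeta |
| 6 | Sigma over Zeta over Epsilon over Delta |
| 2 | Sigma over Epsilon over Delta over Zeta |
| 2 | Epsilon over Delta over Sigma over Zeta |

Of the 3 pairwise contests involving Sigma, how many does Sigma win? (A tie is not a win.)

3

Sigma against each rival (13 reviewers):
Sigma vs Zeta: 3+6+2+2 = 13 for Sigma, 0 for Zeta — Sigma by 13–0.
Sigma–Delta: Sigma 8–5.
Sigma–Epsilon: Sigma 8–5.
Sigma beats Zeta, Delta, Epsilon — 3 pairwise wins.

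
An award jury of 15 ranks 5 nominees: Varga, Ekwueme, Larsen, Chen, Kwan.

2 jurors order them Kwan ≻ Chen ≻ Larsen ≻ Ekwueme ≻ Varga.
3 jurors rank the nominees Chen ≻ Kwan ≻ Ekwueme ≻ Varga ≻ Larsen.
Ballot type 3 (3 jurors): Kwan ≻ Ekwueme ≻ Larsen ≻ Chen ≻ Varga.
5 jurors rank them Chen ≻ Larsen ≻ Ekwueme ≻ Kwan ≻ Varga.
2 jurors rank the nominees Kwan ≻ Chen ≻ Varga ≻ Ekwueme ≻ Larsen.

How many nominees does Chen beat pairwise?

Chen against each rival (15 jurors):
Chen vs Varga: 15 to 0, Chen.
Chen vs Ekwueme: 2+3+5+2 = 12 for Chen, 3 for Ekwueme — Chen by 12–3.
Chen vs Larsen: 12 to 3, Chen.
Chen vs Kwan: Chen preferred on 3+5 = 8 ballots; Chen wins 8–7.
Chen beats Varga, Ekwueme, Larsen, Kwan — 4 pairwise wins.

4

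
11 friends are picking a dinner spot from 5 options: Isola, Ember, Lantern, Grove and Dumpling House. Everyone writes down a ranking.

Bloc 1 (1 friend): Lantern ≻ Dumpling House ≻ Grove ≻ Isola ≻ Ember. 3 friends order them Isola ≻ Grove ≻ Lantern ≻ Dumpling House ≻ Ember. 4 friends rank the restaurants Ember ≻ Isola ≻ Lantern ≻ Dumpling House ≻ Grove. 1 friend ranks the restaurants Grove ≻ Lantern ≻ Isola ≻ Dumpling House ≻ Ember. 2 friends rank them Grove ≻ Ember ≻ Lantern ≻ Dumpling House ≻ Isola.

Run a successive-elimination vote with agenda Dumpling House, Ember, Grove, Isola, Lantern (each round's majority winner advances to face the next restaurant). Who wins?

Round 1: Dumpling House vs Ember — 5–6, Ember advances.
Round 2: Ember vs Grove — 4–7, Grove advances.
Round 3: Grove vs Isola — 4–7, Isola advances.
Round 4: Isola vs Lantern — 7–4, Isola advances.
Isola survives the agenda.

Isola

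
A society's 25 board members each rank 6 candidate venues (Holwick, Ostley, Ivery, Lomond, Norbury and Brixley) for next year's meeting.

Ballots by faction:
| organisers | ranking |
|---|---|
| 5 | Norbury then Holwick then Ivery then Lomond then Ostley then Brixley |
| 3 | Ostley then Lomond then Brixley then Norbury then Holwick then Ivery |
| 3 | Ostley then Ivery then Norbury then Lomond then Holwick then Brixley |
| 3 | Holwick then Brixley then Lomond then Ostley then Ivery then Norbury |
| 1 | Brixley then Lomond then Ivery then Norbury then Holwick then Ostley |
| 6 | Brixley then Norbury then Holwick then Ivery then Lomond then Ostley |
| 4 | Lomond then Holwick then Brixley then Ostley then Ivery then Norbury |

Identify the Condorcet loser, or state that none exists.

Pairwise majorities:
Holwick vs Ostley: 5+3+1+6+4 = 19 for Holwick, 6 for Ostley — Holwick by 19–6.
Holwick vs Ivery: Holwick wins 21–4.
Holwick vs Lomond: Holwick preferred on 5+3+6 = 14 ballots; Holwick wins 14–11.
Holwick vs Norbury: Norbury wins 18–7.
Holwick vs Brixley: 15 to 10, Holwick.
Ostley vs Ivery: Ostley is ranked higher on 3+3+3+4 = 13 ballots, Ivery on 12. Ostley wins 13–12.
Ostley vs Lomond: Lomond, 19–6.
Ostley vs Norbury: Ostley wins 13–12.
Ostley vs Brixley: Ostley preferred on 5+3+3 = 11 ballots; Brixley wins 14–11.
Ivery–Lomond: Ivery 14–11.
Ivery vs Norbury: 11 to 14, Norbury.
Ivery vs Brixley: 5+3 = 8 for Ivery, 17 for Brixley — Brixley by 17–8.
Lomond vs Norbury: 3+3+1+4 = 11 for Lomond, 14 for Norbury — Norbury by 14–11.
Lomond vs Brixley: 15 to 10, Lomond.
Norbury vs Brixley: 8 to 17, Brixley.
No city is winless: Holwick beats Ostley; Ostley beats Ivery; Ivery beats Lomond; Lomond beats Ostley; Norbury beats Holwick; Brixley beats Ostley. There is no Condorcet loser.

none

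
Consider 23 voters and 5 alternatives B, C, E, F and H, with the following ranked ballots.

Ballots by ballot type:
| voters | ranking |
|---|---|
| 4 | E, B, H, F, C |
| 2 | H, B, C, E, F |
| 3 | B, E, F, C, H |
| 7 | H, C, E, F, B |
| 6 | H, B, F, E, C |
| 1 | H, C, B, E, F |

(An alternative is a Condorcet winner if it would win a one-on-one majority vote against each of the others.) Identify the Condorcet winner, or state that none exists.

Check each pair by majority over 23 ballots:
B vs C: B preferred on 4+2+3+6 = 15 ballots; B wins 15–8.
B vs E: 2+3+6+1 = 12 for B, 11 for E — B by 12–11.
B vs F: 16 to 7, B.
B vs H: 7 to 16, H.
C vs E: 10 to 13, E.
C vs F: 10 to 13, F.
C vs H: C is ranked higher on 3 ballots, H on 20. H wins 20–3.
E vs F: 17 to 6, E.
E vs H: 4+3 = 7 for E, 16 for H — H by 16–7.
F vs H: F preferred on 3 ballots; H wins 20–3.
H wins every pairwise contest, so H is the Condorcet winner.

H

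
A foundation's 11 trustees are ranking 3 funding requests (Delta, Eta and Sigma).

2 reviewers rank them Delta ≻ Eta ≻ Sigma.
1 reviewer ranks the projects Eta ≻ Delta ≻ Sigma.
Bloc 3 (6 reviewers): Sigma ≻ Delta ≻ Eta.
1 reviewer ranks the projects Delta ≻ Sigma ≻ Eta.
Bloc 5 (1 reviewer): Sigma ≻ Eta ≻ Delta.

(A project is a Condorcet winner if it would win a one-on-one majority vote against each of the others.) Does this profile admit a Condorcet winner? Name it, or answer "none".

Sigma

Head-to-head results (11 reviewers):
Delta vs Eta: 2+6+1 = 9 for Delta, 2 for Eta — Delta by 9–2.
Delta vs Sigma: Delta is ranked higher on 2+1+1 = 4 ballots, Sigma on 7. Sigma wins 7–4.
Eta vs Sigma: Eta is ranked higher on 2+1 = 3 ballots, Sigma on 8. Sigma wins 8–3.
Only Sigma has no losses; Sigma is the Condorcet winner.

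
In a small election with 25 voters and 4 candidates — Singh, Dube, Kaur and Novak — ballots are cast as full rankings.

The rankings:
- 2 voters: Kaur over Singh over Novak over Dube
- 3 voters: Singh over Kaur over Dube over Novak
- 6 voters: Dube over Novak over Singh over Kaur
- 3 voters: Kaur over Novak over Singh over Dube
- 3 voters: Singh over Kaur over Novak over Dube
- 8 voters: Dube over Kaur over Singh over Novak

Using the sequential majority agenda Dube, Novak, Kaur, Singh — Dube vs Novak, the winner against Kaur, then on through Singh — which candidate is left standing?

Round 1: Dube vs Novak — 17–8, Dube advances.
Round 2: Dube vs Kaur — 14–11, Dube advances.
Round 3: Dube vs Singh — 14–11, Dube advances.
The agenda winner is Dube.

Dube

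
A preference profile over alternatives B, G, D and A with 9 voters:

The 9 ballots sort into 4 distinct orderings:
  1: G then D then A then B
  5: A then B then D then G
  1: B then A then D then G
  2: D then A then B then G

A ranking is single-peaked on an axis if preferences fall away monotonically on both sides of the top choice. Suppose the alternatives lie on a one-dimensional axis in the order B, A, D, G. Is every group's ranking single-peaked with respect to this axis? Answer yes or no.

Axis positions: B=1, A=2, D=3, G=4.
Group 1 (peak G at position 4): ranking walks positions 4-3-2-1, expanding outward from the peak — single-peaked.
Group 2 (peak A at position 2): ranking walks positions 2-1-3-4, expanding outward from the peak — single-peaked.
Group 3 (peak B at position 1): ranking walks positions 1-2-3-4, expanding outward from the peak — single-peaked.
Group 4 (peak D at position 3): ranking walks positions 3-2-1-4, expanding outward from the peak — single-peaked.
Every ranking is single-peaked on this axis.

yes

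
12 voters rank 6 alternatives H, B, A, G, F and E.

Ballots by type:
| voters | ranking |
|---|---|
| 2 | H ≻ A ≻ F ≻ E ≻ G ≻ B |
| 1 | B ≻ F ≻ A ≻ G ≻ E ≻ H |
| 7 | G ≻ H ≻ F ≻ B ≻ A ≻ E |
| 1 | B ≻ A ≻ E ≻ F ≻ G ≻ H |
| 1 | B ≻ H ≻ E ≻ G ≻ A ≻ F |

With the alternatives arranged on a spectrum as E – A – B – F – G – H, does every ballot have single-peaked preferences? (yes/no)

no

Axis positions: E=1, A=2, B=3, F=4, G=5, H=6.
Type 1: ranking walks positions 6-2-4-1-5-3; A is ranked above G even though G lies between A and the peak H on the axis — preferences dip and rise again. Not single-peaked.
Type 2 (peak B at position 3): ranking walks positions 3-4-2-5-1-6, expanding outward from the peak — single-peaked.
Type 3 (peak G at position 5): ranking walks positions 5-6-4-3-2-1, expanding outward from the peak — single-peaked.
Type 4 (peak B at position 3): ranking walks positions 3-2-1-4-5-6, expanding outward from the peak — single-peaked.
Type 5: ranking walks positions 3-6-1-5-2-4; H is ranked above F even though F lies between H and the peak B on the axis — preferences dip and rise again. Not single-peaked.
Type 1 violates single-peakedness, so the profile is not single-peaked on this axis.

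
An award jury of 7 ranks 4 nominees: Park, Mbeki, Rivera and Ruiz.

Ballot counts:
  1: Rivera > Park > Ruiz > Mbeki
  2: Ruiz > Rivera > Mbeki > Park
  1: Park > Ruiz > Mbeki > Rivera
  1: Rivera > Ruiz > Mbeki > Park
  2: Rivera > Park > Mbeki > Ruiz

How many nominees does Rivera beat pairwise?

3

Rivera against each rival (7 jurors):
Rivera–Park: Rivera 6–1.
Rivera vs Mbeki: Rivera is ranked higher on 1+2+1+2 = 6 ballots, Mbeki on 1. Rivera wins 6–1.
Rivera–Ruiz: Rivera 4–3.
Rivera beats Park, Mbeki, Ruiz — 3 pairwise wins.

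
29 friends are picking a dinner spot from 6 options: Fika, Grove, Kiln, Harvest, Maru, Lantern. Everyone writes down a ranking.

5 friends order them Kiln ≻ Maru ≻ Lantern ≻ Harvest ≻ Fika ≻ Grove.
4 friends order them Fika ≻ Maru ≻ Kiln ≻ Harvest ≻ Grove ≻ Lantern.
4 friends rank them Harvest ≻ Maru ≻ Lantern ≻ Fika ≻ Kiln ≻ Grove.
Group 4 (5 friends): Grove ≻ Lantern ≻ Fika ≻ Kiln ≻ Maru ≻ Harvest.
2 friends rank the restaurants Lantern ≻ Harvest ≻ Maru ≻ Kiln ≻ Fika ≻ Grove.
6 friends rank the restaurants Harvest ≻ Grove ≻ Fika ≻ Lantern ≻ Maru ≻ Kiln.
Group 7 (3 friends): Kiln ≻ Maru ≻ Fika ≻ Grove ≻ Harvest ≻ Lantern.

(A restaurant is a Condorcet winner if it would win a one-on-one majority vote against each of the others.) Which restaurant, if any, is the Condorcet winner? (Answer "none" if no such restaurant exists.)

none

Pairwise majorities:
Fika vs Grove: 5+4+4+2+3 = 18 for Fika, 11 for Grove — Fika by 18–11.
Fika vs Kiln: 19 to 10, Fika.
Fika vs Harvest: 12 to 17, Harvest.
Fika vs Maru: 15 to 14, Fika.
Fika vs Lantern: Fika is ranked higher on 4+6+3 = 13 ballots, Lantern on 16. Lantern wins 16–13.
Grove vs Kiln: 5+6 = 11 for Grove, 18 for Kiln — Kiln by 18–11.
Grove vs Harvest: Grove is ranked higher on 5+3 = 8 ballots, Harvest on 21. Harvest wins 21–8.
Grove vs Maru: Grove preferred on 5+6 = 11 ballots; Maru wins 18–11.
Grove vs Lantern: Grove preferred on 4+5+6+3 = 18 ballots; Grove wins 18–11.
Kiln vs Harvest: Kiln is ranked higher on 5+4+5+3 = 17 ballots, Harvest on 12. Kiln wins 17–12.
Kiln vs Maru: Kiln is ranked higher on 5+5+3 = 13 ballots, Maru on 16. Maru wins 16–13.
Kiln vs Lantern: Kiln preferred on 5+4+3 = 12 ballots; Lantern wins 17–12.
Harvest vs Maru: 4+2+6 = 12 for Harvest, 17 for Maru — Maru by 17–12.
Harvest vs Lantern: Harvest is ranked higher on 4+4+6+3 = 17 ballots, Lantern on 12. Harvest wins 17–12.
Maru vs Lantern: Maru preferred on 5+4+4+3 = 16 ballots; Maru wins 16–13.
Each restaurant drops at least one matchup (Fika loses to Harvest; Grove loses to Fika; Kiln loses to Fika; Harvest loses to Kiln; Maru loses to Fika; Lantern loses to Grove); the cycle Fika > Grove > Lantern > Fika rules out a Condorcet winner.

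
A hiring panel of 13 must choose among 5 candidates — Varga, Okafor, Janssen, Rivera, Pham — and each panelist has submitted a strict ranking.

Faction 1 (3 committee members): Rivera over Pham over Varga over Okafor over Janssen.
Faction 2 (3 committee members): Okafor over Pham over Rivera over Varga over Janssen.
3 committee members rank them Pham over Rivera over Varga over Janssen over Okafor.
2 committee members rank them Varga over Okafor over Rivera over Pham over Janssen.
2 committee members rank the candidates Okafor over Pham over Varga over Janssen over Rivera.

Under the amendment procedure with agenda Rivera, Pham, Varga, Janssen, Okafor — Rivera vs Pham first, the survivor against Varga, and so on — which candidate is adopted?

Okafor

Round 1: Rivera vs Pham — 5–8, Pham advances.
Round 2: Pham vs Varga — 11–2, Pham advances.
Round 3: Pham vs Janssen — 13–0, Pham advances.
Round 4: Pham vs Okafor — 6–7, Okafor advances.
Okafor survives the agenda.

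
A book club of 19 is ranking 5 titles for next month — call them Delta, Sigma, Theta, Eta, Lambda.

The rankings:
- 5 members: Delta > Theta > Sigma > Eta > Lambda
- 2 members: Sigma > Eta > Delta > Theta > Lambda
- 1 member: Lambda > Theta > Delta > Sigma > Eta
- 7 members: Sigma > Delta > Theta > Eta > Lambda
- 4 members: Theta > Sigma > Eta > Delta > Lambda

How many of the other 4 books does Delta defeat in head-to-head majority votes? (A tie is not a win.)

Delta against each rival (19 members):
Delta vs Sigma: Sigma, 13–6.
Delta–Theta: Delta 14–5.
Delta vs Eta: Delta wins 13–6.
Delta–Lambda: Delta 18–1.
Delta beats Theta, Eta, Lambda; loses to Sigma — 3 pairwise wins.

3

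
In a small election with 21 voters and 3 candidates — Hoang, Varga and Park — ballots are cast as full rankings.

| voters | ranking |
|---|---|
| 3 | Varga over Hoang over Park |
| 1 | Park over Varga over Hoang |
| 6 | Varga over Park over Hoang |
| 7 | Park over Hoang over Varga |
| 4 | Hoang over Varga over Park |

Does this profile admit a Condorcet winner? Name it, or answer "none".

Check each pair by majority over 21 ballots:
Hoang vs Varga: 7+4 = 11 for Hoang, 10 for Varga — Hoang by 11–10.
Hoang vs Park: 7 to 14, Park.
Varga vs Park: 3+6+4 = 13 for Varga, 8 for Park — Varga by 13–8.
No candidate is unbeaten: Hoang loses to Park; Varga loses to Hoang; Park loses to Varga. In particular Hoang beats Varga beats Park beats Hoang is a majority cycle — no Condorcet winner exists.

none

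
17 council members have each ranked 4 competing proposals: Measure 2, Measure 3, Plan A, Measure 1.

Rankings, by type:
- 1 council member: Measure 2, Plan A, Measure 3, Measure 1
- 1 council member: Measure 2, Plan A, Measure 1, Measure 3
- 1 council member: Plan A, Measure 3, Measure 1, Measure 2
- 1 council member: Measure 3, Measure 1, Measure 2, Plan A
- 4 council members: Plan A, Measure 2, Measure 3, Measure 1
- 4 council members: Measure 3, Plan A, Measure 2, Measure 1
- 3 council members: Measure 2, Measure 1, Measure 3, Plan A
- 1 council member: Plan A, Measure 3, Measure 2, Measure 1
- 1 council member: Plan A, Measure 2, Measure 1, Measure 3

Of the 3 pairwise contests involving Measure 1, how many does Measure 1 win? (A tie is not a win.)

0

Measure 1 against each rival (17 council members):
Measure 1 vs Measure 2: Measure 2, 15–2.
Measure 1 vs Measure 3: Measure 1 is ranked higher on 1+3+1 = 5 ballots, Measure 3 on 12. Measure 3 wins 12–5.
Measure 1 vs Plan A: 4 to 13, Plan A.
Measure 1 beats no one; loses to Measure 2, Measure 3, Plan A — 0 pairwise wins.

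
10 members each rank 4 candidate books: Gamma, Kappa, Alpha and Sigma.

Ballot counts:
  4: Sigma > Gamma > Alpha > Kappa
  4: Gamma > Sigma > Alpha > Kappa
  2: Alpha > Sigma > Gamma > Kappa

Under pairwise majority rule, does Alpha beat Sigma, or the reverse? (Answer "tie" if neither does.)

Sigma

Ballots ranking Alpha above Sigma: 2.
Ballots ranking Sigma above Alpha: 10 − 2 = 8.
Sigma wins the head-to-head 8–2.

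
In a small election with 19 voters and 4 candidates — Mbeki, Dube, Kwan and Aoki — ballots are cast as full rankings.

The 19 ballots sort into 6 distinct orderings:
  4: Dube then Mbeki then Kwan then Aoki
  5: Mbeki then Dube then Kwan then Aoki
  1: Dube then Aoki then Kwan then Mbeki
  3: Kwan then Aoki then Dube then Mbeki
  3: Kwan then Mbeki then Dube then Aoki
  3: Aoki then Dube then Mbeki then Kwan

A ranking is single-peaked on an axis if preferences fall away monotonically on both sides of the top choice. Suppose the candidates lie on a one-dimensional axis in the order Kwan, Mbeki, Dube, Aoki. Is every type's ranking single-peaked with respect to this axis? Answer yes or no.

no

Axis positions: Kwan=1, Mbeki=2, Dube=3, Aoki=4.
Type 1 (peak Dube at position 3): ranking walks positions 3-2-1-4, expanding outward from the peak — single-peaked.
Type 2 (peak Mbeki at position 2): ranking walks positions 2-3-1-4, expanding outward from the peak — single-peaked.
Type 3: ranking walks positions 3-4-1-2; Kwan is ranked above Mbeki even though Mbeki lies between Kwan and the peak Dube on the axis — preferences dip and rise again. Not single-peaked.
Type 4: ranking walks positions 1-4-3-2; Aoki is ranked above Mbeki even though Mbeki lies between Aoki and the peak Kwan on the axis — preferences dip and rise again. Not single-peaked.
Type 5 (peak Kwan at position 1): ranking walks positions 1-2-3-4, expanding outward from the peak — single-peaked.
Type 6 (peak Aoki at position 4): ranking walks positions 4-3-2-1, expanding outward from the peak — single-peaked.
Type 3 violates single-peakedness, so the profile is not single-peaked on this axis.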